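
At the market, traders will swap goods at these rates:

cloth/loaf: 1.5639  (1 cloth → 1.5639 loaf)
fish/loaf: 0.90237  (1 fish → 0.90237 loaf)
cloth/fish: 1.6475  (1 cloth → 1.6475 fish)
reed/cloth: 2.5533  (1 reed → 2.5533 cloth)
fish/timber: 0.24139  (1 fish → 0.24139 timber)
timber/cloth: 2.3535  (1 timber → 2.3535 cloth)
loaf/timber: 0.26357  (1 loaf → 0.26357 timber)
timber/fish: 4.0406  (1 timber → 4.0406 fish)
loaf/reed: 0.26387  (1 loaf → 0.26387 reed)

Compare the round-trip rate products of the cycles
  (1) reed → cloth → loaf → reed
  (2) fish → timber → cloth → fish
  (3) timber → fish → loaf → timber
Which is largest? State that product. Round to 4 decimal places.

1.0537

(1) 2.5533 × 1.5639 × 0.26387 = 1.05366
(2) 0.24139 × 2.3535 × 1.6475 = 0.93596
(3) 4.0406 × 0.90237 × 0.26357 = 0.96101
Highest is cycle (1) at 1.0537 (>1, arbitrage).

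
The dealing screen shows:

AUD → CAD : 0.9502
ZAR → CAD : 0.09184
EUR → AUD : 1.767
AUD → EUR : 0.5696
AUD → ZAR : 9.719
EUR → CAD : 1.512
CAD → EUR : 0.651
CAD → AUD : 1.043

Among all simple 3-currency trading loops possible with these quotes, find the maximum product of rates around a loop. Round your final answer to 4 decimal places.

1.0930

CAD→EUR→AUD→CAD: 0.651 × 1.767 × 0.9502 = 1.09303
ZAR→CAD→AUD→ZAR: 0.09184 × 1.043 × 9.719 = 0.93097
CAD→AUD→EUR→CAD: 1.043 × 0.5696 × 1.512 = 0.89827
Maximum is CAD→EUR→AUD→CAD at 1.0930; arbitrage exists.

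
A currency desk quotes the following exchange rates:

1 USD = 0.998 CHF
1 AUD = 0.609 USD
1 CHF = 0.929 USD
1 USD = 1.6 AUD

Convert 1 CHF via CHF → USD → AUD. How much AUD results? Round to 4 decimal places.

1.4864

1 CHF × 0.929 = 0.929 USD
0.929 USD × 1.6 = 1.4864 AUD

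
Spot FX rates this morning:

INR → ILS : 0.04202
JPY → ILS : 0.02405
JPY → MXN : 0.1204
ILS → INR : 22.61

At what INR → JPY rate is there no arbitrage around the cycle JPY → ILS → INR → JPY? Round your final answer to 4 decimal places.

Known legs of the cycle: 0.02405 × 22.61 = 0.5437705
For no arbitrage the full-cycle product must be 1, so the missing rate is 1 / 0.5437705 ≈ 1.839011.

1.8390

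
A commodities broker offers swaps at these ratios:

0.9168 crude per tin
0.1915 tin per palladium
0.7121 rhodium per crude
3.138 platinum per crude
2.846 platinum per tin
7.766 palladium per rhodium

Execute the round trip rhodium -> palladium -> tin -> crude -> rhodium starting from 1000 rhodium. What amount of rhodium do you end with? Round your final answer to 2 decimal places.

970.92

1000 rhodium × 7.766 = 7766 palladium
7766 palladium × 0.1915 = 1487.189 tin
1487.189 tin × 0.9168 = 1363.4548752 crude
1363.4548752 crude × 0.7121 = 970.91621662992 rhodium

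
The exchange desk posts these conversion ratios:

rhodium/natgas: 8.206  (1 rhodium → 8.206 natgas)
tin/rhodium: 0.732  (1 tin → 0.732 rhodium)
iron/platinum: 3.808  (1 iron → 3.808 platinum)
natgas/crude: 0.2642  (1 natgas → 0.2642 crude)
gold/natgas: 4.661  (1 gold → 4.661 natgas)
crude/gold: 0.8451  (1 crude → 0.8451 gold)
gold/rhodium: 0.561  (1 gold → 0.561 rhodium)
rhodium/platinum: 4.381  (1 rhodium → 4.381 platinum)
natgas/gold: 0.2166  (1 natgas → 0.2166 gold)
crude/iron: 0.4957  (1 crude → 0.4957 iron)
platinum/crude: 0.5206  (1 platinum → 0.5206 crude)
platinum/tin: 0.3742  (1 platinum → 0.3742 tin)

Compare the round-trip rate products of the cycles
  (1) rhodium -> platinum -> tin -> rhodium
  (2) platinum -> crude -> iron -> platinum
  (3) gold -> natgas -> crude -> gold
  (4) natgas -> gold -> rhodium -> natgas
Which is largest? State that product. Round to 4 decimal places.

1.2000

(1) 4.381 × 0.3742 × 0.732 = 1.20002
(2) 0.5206 × 0.4957 × 3.808 = 0.98270
(3) 4.661 × 0.2642 × 0.8451 = 1.04069
(4) 0.2166 × 0.561 × 8.206 = 0.99713
Highest is cycle (1) at 1.2000 (>1, arbitrage).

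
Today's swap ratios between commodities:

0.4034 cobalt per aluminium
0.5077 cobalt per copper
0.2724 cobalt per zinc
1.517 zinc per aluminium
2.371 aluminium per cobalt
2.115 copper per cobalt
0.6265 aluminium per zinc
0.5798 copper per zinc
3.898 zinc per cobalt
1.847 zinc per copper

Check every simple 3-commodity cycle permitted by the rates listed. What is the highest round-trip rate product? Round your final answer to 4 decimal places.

1.1474

copper→cobalt→zinc→copper: 0.5077 × 3.898 × 0.5798 = 1.14743
copper→zinc→cobalt→copper: 1.847 × 0.2724 × 2.115 = 1.06410
aluminium→cobalt→zinc→aluminium: 0.4034 × 3.898 × 0.6265 = 0.98514
aluminium→zinc→cobalt→aluminium: 1.517 × 0.2724 × 2.371 = 0.97977
Maximum is copper→cobalt→zinc→copper at 1.1474; arbitrage exists.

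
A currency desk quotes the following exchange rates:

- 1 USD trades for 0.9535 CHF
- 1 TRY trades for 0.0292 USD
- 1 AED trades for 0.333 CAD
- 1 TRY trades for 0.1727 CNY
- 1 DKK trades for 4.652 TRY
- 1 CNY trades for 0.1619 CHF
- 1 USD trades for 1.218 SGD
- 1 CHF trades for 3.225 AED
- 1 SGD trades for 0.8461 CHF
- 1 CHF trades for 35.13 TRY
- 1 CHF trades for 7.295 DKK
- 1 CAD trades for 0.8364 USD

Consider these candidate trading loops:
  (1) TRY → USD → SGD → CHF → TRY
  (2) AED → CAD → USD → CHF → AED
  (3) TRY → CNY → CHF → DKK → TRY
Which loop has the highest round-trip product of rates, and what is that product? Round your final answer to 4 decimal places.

1.0571

(1) 0.0292 × 1.218 × 0.8461 × 35.13 = 1.05713
(2) 0.333 × 0.8364 × 0.9535 × 3.225 = 0.85646
(3) 0.1727 × 0.1619 × 7.295 × 4.652 = 0.94886
Highest is cycle (1) at 1.0571 (>1, arbitrage).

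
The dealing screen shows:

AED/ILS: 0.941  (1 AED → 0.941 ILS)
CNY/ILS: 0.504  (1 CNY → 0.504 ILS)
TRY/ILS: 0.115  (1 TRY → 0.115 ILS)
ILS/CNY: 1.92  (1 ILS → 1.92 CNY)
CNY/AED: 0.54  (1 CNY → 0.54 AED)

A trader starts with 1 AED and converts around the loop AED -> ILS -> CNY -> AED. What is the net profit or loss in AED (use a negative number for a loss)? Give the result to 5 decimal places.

-0.02437

1 AED × 0.941 = 0.941 ILS
0.941 ILS × 1.92 = 1.80672 CNY
1.80672 CNY × 0.54 = 0.9756288 AED
Net change: 0.9756288 − 1 = -0.0243712 AED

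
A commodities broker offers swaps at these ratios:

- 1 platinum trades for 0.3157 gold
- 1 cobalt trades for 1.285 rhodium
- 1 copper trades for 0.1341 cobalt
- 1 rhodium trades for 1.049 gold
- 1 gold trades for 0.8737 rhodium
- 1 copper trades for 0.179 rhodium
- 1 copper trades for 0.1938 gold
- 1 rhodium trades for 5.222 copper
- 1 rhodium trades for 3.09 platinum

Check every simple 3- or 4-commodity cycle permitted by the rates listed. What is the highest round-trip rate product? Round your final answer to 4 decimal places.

0.8998

rhodium→copper→cobalt→rhodium: 5.222 × 0.1341 × 1.285 = 0.89985
rhodium→copper→gold→rhodium: 5.222 × 0.1938 × 0.8737 = 0.88421
platinum→gold→rhodium→platinum: 0.3157 × 0.8737 × 3.09 = 0.85231
Maximum is rhodium→copper→cobalt→rhodium at 0.8998; no arbitrage — every cycle loses value.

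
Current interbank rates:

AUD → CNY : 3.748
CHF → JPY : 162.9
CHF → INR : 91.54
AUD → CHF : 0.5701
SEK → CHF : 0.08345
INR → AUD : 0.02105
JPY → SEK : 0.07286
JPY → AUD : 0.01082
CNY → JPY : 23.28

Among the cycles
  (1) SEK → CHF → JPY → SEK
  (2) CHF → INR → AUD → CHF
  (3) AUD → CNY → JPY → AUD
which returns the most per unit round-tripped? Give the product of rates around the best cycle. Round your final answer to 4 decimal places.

(1) 0.08345 × 162.9 × 0.07286 = 0.99046
(2) 91.54 × 0.02105 × 0.5701 = 1.09854
(3) 3.748 × 23.28 × 0.01082 = 0.94408
Highest is cycle (2) at 1.0985 (>1, arbitrage).

1.0985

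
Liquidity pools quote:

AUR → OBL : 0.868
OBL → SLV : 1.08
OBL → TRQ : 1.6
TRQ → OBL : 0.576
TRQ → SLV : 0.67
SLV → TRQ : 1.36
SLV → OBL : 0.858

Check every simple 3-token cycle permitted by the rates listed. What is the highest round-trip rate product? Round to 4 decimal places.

0.9198

OBL→TRQ→SLV→OBL: 1.6 × 0.67 × 0.858 = 0.91978
OBL→SLV→TRQ→OBL: 1.08 × 1.36 × 0.576 = 0.84603
Maximum is OBL→TRQ→SLV→OBL at 0.9198; no arbitrage — every cycle loses value.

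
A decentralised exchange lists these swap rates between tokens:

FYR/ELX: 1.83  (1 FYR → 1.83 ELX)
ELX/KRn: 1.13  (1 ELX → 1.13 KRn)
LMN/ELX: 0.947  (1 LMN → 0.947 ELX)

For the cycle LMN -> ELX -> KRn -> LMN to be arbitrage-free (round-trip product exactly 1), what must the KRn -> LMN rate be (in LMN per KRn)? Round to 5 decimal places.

Known legs of the cycle: 0.947 × 1.13 = 1.07011
For no arbitrage the full-cycle product must be 1, so the missing rate is 1 / 1.07011 ≈ 0.9344834.

0.93448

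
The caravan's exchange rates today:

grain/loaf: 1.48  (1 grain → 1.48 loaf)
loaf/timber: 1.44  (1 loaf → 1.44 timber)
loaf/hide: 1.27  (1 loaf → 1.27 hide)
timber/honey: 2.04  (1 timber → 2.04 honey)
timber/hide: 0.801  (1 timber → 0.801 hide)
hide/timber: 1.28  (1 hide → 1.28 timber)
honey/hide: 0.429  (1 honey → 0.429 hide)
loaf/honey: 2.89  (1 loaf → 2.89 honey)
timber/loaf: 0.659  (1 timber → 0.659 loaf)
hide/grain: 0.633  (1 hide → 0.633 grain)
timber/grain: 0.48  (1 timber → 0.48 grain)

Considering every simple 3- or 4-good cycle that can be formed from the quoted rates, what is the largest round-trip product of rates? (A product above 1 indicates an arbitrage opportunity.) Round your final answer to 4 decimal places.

hide→grain→loaf→hide: 0.633 × 1.48 × 1.27 = 1.18979
hide→grain→loaf→honey→hide: 0.633 × 1.48 × 2.89 × 0.429 = 1.16150
hide→timber→grain→loaf→hide: 1.28 × 0.48 × 1.48 × 1.27 = 1.15483
hide→timber→honey→hide: 1.28 × 2.04 × 0.429 = 1.12020
hide→grain→loaf→timber→hide: 0.633 × 1.48 × 1.44 × 0.801 = 1.08059
hide→timber→loaf→hide: 1.28 × 0.659 × 1.27 = 1.07127
hide→timber→loaf→honey→hide: 1.28 × 0.659 × 2.89 × 0.429 = 1.04580
timber→grain→loaf→timber: 0.48 × 1.48 × 1.44 = 1.02298
Maximum is hide→grain→loaf→hide at 1.1898; arbitrage exists.

1.1898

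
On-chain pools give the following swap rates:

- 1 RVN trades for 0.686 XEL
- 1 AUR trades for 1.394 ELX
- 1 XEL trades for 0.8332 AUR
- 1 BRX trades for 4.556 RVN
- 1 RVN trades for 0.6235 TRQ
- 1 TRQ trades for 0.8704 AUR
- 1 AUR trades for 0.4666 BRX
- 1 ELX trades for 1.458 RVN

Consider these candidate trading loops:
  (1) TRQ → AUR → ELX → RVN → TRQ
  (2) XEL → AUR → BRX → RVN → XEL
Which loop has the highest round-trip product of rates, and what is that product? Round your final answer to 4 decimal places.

1.2151

(1) 0.8704 × 1.394 × 1.458 × 0.6235 = 1.10300
(2) 0.8332 × 0.4666 × 4.556 × 0.686 = 1.21507
Highest is cycle (2) at 1.2151 (>1, arbitrage).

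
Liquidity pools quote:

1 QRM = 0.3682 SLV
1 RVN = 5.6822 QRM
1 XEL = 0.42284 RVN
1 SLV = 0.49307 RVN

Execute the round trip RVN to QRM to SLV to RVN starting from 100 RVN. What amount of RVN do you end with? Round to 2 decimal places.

100 RVN × 5.6822 = 568.22 QRM
568.22 QRM × 0.3682 = 209.218604 SLV
209.218604 SLV × 0.49307 = 103.15941707428 RVN

103.16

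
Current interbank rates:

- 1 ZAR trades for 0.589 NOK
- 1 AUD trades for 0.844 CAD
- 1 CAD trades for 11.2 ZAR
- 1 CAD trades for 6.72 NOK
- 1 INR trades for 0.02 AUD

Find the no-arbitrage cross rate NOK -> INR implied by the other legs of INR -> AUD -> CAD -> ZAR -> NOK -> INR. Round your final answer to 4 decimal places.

8.9804

Known legs of the cycle: 0.02 × 0.844 × 11.2 × 0.589 = 0.111353984
For no arbitrage the full-cycle product must be 1, so the missing rate is 1 / 0.111353984 ≈ 8.980370.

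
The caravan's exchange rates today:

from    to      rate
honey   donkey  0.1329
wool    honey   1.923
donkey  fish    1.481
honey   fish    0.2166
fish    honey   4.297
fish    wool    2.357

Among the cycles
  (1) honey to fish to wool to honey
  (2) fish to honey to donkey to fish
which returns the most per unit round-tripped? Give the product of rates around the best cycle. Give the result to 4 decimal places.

(1) 0.2166 × 2.357 × 1.923 = 0.98174
(2) 4.297 × 0.1329 × 1.481 = 0.84576
Highest is cycle (1) at 0.9817 (≤1, no arbitrage).

0.9817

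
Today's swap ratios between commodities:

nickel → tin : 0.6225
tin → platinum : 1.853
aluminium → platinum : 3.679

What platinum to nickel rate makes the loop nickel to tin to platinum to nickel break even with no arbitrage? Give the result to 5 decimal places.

0.86693

Known legs of the cycle: 0.6225 × 1.853 = 1.1534925
For no arbitrage the full-cycle product must be 1, so the missing rate is 1 / 1.1534925 ≈ 0.8669324.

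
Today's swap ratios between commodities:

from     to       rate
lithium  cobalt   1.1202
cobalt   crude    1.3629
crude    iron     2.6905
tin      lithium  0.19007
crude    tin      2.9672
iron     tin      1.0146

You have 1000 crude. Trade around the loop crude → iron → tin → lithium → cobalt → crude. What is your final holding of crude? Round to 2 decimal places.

792.14

1000 crude × 2.6905 = 2690.5 iron
2690.5 iron × 1.0146 = 2729.7813 tin
2729.7813 tin × 0.19007 = 518.849531691 lithium
518.849531691 lithium × 1.1202 = 581.2152454002582 cobalt
581.2152454002582 cobalt × 1.3629 = 792.13825795601190078 crude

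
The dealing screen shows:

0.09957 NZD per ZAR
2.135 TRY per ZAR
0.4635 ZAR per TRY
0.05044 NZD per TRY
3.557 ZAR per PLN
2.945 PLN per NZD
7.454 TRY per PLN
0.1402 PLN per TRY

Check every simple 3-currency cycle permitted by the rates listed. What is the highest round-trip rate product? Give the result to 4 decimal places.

1.1073

PLN→TRY→NZD→PLN: 7.454 × 0.05044 × 2.945 = 1.10726
PLN→ZAR→TRY→PLN: 3.557 × 2.135 × 0.1402 = 1.06471
PLN→ZAR→NZD→PLN: 3.557 × 0.09957 × 2.945 = 1.04303
Maximum is PLN→TRY→NZD→PLN at 1.1073; arbitrage exists.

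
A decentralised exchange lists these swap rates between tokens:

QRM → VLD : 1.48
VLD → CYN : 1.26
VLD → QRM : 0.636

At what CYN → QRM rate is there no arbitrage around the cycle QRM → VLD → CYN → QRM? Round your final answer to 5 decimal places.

0.53625

Known legs of the cycle: 1.48 × 1.26 = 1.8648
For no arbitrage the full-cycle product must be 1, so the missing rate is 1 / 1.8648 ≈ 0.5362505.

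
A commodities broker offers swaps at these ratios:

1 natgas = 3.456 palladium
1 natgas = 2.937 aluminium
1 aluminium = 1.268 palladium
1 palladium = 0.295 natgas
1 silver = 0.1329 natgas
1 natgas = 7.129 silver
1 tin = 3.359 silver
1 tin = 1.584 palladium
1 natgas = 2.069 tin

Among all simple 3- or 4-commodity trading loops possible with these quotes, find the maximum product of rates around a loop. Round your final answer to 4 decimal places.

1.0986

natgas→aluminium→palladium→natgas: 2.937 × 1.268 × 0.295 = 1.09861
natgas→tin→palladium→natgas: 2.069 × 1.584 × 0.295 = 0.96680
silver→natgas→tin→silver: 0.1329 × 2.069 × 3.359 = 0.92362
Maximum is natgas→aluminium→palladium→natgas at 1.0986; arbitrage exists.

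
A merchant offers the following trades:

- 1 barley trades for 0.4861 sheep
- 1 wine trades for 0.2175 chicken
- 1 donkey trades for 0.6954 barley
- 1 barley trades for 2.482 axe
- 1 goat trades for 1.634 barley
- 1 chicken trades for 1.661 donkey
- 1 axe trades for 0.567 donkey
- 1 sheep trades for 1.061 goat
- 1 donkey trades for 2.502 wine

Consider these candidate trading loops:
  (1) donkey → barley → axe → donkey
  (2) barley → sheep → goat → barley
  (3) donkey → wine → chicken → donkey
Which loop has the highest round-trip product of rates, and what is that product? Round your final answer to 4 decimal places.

(1) 0.6954 × 2.482 × 0.567 = 0.97863
(2) 0.4861 × 1.061 × 1.634 = 0.84274
(3) 2.502 × 0.2175 × 1.661 = 0.90389
Highest is cycle (1) at 0.9786 (≤1, no arbitrage).

0.9786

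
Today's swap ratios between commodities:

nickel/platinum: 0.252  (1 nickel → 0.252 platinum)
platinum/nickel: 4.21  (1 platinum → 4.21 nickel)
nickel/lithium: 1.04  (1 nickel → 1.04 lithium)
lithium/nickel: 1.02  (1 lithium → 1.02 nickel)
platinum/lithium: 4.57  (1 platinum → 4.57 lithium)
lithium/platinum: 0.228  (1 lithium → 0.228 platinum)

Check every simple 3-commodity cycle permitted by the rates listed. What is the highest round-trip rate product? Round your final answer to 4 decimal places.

platinum→lithium→nickel→platinum: 4.57 × 1.02 × 0.252 = 1.17467
platinum→nickel→lithium→platinum: 4.21 × 1.04 × 0.228 = 0.99828
Maximum is platinum→lithium→nickel→platinum at 1.1747; arbitrage exists.

1.1747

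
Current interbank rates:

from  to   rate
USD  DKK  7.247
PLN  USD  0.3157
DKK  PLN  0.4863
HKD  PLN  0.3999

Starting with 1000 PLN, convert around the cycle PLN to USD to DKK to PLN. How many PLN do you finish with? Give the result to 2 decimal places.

1112.60

1000 PLN × 0.3157 = 315.7 USD
315.7 USD × 7.247 = 2287.8779 DKK
2287.8779 DKK × 0.4863 = 1112.59502277 PLN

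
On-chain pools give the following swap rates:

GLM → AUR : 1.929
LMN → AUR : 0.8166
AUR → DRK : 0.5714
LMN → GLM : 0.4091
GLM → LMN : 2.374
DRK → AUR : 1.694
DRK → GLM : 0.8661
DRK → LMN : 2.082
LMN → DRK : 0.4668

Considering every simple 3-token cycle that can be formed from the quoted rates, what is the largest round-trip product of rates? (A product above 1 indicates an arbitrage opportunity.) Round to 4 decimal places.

0.9715

AUR→DRK→LMN→AUR: 0.5714 × 2.082 × 0.8166 = 0.97147
GLM→LMN→DRK→GLM: 2.374 × 0.4668 × 0.8661 = 0.95980
GLM→AUR→DRK→GLM: 1.929 × 0.5714 × 0.8661 = 0.95464
Maximum is AUR→DRK→LMN→AUR at 0.9715; no arbitrage — every cycle loses value.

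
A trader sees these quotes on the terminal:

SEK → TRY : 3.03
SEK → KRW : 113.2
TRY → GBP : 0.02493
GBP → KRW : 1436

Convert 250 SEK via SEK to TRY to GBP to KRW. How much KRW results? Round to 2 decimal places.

27118.11

250 SEK × 3.03 = 757.5 TRY
757.5 TRY × 0.02493 = 18.884475 GBP
18.884475 GBP × 1436 = 27118.1061 KRW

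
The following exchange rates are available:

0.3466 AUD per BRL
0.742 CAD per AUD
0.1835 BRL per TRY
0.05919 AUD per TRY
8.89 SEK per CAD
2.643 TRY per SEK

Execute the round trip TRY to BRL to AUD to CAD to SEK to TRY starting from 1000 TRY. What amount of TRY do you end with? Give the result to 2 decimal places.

1108.84

1000 TRY × 0.1835 = 183.5 BRL
183.5 BRL × 0.3466 = 63.6011 AUD
63.6011 AUD × 0.742 = 47.1920162 CAD
47.1920162 CAD × 8.89 = 419.537024018 SEK
419.537024018 SEK × 2.643 = 1108.836354479574 TRY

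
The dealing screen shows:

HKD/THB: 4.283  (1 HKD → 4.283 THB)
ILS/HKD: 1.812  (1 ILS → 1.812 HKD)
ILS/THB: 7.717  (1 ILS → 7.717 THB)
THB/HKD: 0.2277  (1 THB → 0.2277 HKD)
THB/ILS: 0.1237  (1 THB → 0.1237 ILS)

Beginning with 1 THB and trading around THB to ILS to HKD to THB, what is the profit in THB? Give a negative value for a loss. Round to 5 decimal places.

-0.03999

1 THB × 0.1237 = 0.1237 ILS
0.1237 ILS × 1.812 = 0.2241444 HKD
0.2241444 HKD × 4.283 = 0.9600104652 THB
Net change: 0.9600104652 − 1 = -0.0399895348 THB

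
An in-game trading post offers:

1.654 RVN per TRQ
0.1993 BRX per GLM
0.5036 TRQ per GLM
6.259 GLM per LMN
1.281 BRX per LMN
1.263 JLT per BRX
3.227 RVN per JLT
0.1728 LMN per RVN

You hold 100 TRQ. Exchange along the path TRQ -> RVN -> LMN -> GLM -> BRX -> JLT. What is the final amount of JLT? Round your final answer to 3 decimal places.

100 TRQ × 1.654 = 165.4 RVN
165.4 RVN × 0.1728 = 28.58112 LMN
28.58112 LMN × 6.259 = 178.88923008 GLM
178.88923008 GLM × 0.1993 = 35.652623554944 BRX
35.652623554944 BRX × 1.263 = 45.029263549894272 JLT

45.029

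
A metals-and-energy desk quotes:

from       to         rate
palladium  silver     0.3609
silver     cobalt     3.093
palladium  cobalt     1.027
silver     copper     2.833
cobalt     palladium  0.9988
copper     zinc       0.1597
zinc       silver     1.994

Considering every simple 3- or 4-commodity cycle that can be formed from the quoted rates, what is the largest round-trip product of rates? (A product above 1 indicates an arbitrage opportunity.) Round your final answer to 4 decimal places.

palladium→silver→cobalt→palladium: 0.3609 × 3.093 × 0.9988 = 1.11492
zinc→silver→copper→zinc: 1.994 × 2.833 × 0.1597 = 0.90215
Maximum is palladium→silver→cobalt→palladium at 1.1149; arbitrage exists.

1.1149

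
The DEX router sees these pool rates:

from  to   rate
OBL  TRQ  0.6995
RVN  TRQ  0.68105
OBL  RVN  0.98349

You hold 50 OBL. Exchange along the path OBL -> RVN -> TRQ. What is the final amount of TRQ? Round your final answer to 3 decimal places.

33.490

50 OBL × 0.98349 = 49.1745 RVN
49.1745 RVN × 0.68105 = 33.490293225 TRQ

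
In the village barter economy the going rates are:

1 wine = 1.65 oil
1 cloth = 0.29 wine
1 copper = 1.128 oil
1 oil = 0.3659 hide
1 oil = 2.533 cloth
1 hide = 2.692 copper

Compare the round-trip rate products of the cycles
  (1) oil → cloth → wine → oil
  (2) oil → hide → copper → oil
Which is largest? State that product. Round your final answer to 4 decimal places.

(1) 2.533 × 0.29 × 1.65 = 1.21204
(2) 0.3659 × 2.692 × 1.128 = 1.11108
Highest is cycle (1) at 1.2120 (>1, arbitrage).

1.2120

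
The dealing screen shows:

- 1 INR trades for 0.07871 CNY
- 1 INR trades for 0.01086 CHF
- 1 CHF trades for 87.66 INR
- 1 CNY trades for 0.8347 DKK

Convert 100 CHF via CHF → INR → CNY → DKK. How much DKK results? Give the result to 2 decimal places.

100 CHF × 87.66 = 8766 INR
8766 INR × 0.07871 = 689.97186 CNY
689.97186 CNY × 0.8347 = 575.919511542 DKK

575.92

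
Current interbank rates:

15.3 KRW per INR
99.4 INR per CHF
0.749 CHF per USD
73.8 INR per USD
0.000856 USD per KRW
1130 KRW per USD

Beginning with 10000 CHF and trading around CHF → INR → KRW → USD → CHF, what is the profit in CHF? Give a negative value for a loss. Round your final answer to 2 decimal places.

10000 CHF × 99.4 = 994000 INR
994000 INR × 15.3 = 15208200 KRW
15208200 KRW × 0.000856 = 13018.2192 USD
13018.2192 USD × 0.749 = 9750.6461808 CHF
Net change: 9750.6461808 − 10000 = -249.3538192 CHF

-249.35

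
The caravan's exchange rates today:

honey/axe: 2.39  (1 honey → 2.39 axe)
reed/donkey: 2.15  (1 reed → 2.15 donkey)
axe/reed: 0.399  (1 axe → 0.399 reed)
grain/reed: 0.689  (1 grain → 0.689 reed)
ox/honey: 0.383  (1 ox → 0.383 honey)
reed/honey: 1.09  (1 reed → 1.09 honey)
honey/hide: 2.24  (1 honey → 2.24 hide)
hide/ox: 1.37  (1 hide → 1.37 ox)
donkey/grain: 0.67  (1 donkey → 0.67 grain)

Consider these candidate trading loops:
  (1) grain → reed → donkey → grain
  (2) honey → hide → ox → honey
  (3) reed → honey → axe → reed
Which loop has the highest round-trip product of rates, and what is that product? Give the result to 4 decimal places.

1.1754

(1) 0.689 × 2.15 × 0.67 = 0.99250
(2) 2.24 × 1.37 × 0.383 = 1.17535
(3) 1.09 × 2.39 × 0.399 = 1.03943
Highest is cycle (2) at 1.1754 (>1, arbitrage).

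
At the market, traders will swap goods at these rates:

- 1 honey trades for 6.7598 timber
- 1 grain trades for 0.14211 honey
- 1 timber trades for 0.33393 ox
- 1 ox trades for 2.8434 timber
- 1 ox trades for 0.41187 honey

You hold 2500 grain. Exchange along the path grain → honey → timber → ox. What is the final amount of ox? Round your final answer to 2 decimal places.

2500 grain × 0.14211 = 355.275 honey
355.275 honey × 6.7598 = 2401.587945 timber
2401.587945 timber × 0.33393 = 801.96226247385 ox

801.96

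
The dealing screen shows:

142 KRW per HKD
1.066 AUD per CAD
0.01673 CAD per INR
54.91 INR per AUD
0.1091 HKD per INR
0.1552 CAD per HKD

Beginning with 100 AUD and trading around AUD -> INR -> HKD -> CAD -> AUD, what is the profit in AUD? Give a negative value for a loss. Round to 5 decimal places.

100 AUD × 54.91 = 5491 INR
5491 INR × 0.1091 = 599.0681 HKD
599.0681 HKD × 0.1552 = 92.97536912 CAD
92.97536912 CAD × 1.066 = 99.11174348192 AUD
Net change: 99.11174348192 − 100 = -0.88825651808 AUD

-0.88826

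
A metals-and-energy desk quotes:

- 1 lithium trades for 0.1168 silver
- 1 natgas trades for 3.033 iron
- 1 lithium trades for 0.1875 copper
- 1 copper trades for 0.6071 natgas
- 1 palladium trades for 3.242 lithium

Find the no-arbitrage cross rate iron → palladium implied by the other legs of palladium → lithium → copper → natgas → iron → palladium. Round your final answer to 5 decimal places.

0.89341

Known legs of the cycle: 3.242 × 0.1875 × 0.6071 × 3.033 = 1.1193010876125
For no arbitrage the full-cycle product must be 1, so the missing rate is 1 / 1.1193010876125 ≈ 0.8934147.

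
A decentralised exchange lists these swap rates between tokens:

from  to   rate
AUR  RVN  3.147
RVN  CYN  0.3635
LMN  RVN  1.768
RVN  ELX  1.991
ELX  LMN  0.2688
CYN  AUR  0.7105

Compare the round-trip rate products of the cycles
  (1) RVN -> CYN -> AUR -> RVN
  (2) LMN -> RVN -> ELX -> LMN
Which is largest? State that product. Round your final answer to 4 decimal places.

0.9462

(1) 0.3635 × 0.7105 × 3.147 = 0.81277
(2) 1.768 × 1.991 × 0.2688 = 0.94620
Highest is cycle (2) at 0.9462 (≤1, no arbitrage).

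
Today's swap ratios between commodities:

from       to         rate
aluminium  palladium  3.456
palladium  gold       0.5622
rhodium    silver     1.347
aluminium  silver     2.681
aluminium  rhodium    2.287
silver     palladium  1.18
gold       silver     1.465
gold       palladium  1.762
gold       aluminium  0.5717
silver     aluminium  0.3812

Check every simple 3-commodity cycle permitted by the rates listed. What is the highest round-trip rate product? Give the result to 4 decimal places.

aluminium→rhodium→silver→aluminium: 2.287 × 1.347 × 0.3812 = 1.17432
aluminium→palladium→gold→aluminium: 3.456 × 0.5622 × 0.5717 = 1.11079
gold→silver→palladium→gold: 1.465 × 1.18 × 0.5622 = 0.97188
Maximum is aluminium→rhodium→silver→aluminium at 1.1743; arbitrage exists.

1.1743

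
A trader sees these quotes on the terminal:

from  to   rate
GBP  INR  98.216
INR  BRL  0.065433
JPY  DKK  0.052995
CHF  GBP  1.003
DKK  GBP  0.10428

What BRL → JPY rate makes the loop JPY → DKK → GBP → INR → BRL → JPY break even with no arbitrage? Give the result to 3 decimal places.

28.157

Known legs of the cycle: 0.052995 × 0.10428 × 98.216 × 0.065433 = 0.0355152596641424208
For no arbitrage the full-cycle product must be 1, so the missing rate is 1 / 0.0355152596641424208 ≈ 28.15691.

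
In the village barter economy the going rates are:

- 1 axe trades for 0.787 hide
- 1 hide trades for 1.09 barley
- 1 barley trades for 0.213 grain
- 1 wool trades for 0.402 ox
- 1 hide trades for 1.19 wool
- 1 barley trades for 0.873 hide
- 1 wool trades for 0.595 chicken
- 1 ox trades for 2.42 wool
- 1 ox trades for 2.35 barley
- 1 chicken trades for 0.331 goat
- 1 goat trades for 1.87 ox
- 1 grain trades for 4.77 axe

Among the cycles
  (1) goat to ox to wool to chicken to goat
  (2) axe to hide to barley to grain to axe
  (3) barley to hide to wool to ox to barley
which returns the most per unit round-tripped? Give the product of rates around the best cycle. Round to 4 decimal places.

(1) 1.87 × 2.42 × 0.595 × 0.331 = 0.89125
(2) 0.787 × 1.09 × 0.213 × 4.77 = 0.87156
(3) 0.873 × 1.19 × 0.402 × 2.35 = 0.98142
Highest is cycle (3) at 0.9814 (≤1, no arbitrage).

0.9814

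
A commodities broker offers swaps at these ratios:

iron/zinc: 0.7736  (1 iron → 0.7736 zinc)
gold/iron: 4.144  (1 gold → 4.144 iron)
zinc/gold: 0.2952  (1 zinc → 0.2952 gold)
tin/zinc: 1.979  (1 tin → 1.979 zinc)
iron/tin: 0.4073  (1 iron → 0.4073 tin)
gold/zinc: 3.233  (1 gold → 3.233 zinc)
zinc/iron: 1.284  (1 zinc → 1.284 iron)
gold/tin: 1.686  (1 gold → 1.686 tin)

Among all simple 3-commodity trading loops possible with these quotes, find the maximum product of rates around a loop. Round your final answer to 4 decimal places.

1.0350

tin→zinc→iron→tin: 1.979 × 1.284 × 0.4073 = 1.03496
tin→zinc→gold→tin: 1.979 × 0.2952 × 1.686 = 0.98496
iron→zinc→gold→iron: 0.7736 × 0.2952 × 4.144 = 0.94635
Maximum is tin→zinc→iron→tin at 1.0350; arbitrage exists.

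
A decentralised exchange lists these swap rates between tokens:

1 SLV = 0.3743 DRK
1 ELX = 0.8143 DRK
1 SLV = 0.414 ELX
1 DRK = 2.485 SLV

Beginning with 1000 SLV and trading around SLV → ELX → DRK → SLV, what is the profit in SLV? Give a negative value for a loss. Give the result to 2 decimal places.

1000 SLV × 0.414 = 414 ELX
414 ELX × 0.8143 = 337.1202 DRK
337.1202 DRK × 2.485 = 837.743697 SLV
Net change: 837.743697 − 1000 = -162.256303 SLV

-162.26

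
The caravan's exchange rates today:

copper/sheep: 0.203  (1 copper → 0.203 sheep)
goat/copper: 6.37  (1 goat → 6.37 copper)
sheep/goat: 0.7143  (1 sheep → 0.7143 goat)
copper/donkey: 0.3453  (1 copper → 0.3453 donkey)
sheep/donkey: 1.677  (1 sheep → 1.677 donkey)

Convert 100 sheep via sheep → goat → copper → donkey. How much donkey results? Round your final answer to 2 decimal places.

100 sheep × 0.7143 = 71.43 goat
71.43 goat × 6.37 = 455.0091 copper
455.0091 copper × 0.3453 = 157.11464223 donkey

157.11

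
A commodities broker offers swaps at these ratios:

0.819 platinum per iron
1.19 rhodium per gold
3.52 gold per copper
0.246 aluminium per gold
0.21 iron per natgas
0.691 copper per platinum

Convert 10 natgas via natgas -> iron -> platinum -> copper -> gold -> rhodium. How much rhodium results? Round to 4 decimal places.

4.9782

10 natgas × 0.21 = 2.1 iron
2.1 iron × 0.819 = 1.7199 platinum
1.7199 platinum × 0.691 = 1.1884509 copper
1.1884509 copper × 3.52 = 4.183347168 gold
4.183347168 gold × 1.19 = 4.97818312992 rhodium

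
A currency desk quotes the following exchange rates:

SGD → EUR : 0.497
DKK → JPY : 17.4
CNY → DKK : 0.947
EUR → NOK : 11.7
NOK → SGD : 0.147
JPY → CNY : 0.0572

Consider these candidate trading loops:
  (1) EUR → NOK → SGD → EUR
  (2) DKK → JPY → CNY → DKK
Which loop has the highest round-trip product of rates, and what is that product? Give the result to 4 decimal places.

0.9425

(1) 11.7 × 0.147 × 0.497 = 0.85479
(2) 17.4 × 0.0572 × 0.947 = 0.94253
Highest is cycle (2) at 0.9425 (≤1, no arbitrage).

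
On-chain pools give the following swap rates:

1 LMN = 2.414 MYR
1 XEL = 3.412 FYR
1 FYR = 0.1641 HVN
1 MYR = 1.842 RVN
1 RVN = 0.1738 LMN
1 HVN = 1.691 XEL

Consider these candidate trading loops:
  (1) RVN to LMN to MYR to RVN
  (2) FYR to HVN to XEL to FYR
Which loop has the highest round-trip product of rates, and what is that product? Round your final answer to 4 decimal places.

(1) 0.1738 × 2.414 × 1.842 = 0.77282
(2) 0.1641 × 1.691 × 3.412 = 0.94681
Highest is cycle (2) at 0.9468 (≤1, no arbitrage).

0.9468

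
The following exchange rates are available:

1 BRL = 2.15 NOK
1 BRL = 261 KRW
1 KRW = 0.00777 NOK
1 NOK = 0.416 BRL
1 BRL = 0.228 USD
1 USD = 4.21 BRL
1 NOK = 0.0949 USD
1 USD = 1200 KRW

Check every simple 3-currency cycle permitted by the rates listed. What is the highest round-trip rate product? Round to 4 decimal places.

0.8848

KRW→NOK→USD→KRW: 0.00777 × 0.0949 × 1200 = 0.88485
BRL→NOK→USD→BRL: 2.15 × 0.0949 × 4.21 = 0.85899
KRW→NOK→BRL→KRW: 0.00777 × 0.416 × 261 = 0.84364
Maximum is KRW→NOK→USD→KRW at 0.8848; no arbitrage — every cycle loses value.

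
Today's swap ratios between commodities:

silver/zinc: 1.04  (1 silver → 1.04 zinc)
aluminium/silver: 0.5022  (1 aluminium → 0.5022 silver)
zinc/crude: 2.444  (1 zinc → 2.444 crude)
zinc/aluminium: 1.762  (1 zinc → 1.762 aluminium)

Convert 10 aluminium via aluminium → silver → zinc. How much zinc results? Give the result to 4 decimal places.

10 aluminium × 0.5022 = 5.022 silver
5.022 silver × 1.04 = 5.22288 zinc

5.2229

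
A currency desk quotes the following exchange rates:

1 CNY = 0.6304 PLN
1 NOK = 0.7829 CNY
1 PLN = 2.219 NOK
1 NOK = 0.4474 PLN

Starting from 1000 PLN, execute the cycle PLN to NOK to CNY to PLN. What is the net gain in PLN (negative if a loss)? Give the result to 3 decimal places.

1000 PLN × 2.219 = 2219 NOK
2219 NOK × 0.7829 = 1737.2551 CNY
1737.2551 CNY × 0.6304 = 1095.16561504 PLN
Net change: 1095.16561504 − 1000 = 95.16561504 PLN

95.166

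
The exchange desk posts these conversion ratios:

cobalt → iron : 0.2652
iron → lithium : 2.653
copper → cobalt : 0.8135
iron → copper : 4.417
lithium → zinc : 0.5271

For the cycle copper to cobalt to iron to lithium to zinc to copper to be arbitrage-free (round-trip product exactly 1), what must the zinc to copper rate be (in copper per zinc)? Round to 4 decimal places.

Known legs of the cycle: 0.8135 × 0.2652 × 2.653 × 0.5271 = 0.30169029744126
For no arbitrage the full-cycle product must be 1, so the missing rate is 1 / 0.30169029744126 ≈ 3.314657.

3.3147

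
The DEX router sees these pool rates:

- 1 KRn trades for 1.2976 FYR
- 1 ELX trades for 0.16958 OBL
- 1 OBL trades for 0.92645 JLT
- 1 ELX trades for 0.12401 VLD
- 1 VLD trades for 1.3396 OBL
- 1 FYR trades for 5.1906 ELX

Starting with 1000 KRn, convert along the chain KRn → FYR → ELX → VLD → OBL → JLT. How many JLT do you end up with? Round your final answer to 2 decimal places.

1036.60

1000 KRn × 1.2976 = 1297.6 FYR
1297.6 FYR × 5.1906 = 6735.32256 ELX
6735.32256 ELX × 0.12401 = 835.2473506656 VLD
835.2473506656 VLD × 1.3396 = 1118.89735095163776 OBL
1118.89735095163776 OBL × 0.92645 = 1036.602450789144802752 JLT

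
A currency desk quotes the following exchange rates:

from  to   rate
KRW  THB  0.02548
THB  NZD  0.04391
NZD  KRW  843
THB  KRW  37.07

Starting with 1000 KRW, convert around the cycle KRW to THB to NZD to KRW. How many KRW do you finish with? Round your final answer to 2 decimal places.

1000 KRW × 0.02548 = 25.48 THB
25.48 THB × 0.04391 = 1.1188268 NZD
1.1188268 NZD × 843 = 943.1709924 KRW

943.17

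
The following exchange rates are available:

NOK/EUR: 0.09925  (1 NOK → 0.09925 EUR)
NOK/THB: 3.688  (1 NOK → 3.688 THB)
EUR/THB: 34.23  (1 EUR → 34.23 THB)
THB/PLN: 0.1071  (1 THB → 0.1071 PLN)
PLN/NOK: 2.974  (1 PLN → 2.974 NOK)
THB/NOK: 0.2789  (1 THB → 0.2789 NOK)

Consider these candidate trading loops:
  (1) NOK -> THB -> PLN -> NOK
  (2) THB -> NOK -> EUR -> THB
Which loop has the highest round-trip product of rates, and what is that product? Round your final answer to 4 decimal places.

(1) 3.688 × 0.1071 × 2.974 = 1.17468
(2) 0.2789 × 0.09925 × 34.23 = 0.94751
Highest is cycle (1) at 1.1747 (>1, arbitrage).

1.1747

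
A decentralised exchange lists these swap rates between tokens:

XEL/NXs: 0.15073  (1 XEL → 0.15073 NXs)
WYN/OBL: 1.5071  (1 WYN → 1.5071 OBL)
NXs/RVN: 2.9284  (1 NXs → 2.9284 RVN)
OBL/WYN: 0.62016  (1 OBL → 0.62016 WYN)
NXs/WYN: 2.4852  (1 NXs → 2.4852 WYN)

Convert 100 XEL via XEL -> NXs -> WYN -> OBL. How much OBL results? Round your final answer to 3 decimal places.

100 XEL × 0.15073 = 15.073 NXs
15.073 NXs × 2.4852 = 37.4594196 WYN
37.4594196 WYN × 1.5071 = 56.45509127916 OBL

56.455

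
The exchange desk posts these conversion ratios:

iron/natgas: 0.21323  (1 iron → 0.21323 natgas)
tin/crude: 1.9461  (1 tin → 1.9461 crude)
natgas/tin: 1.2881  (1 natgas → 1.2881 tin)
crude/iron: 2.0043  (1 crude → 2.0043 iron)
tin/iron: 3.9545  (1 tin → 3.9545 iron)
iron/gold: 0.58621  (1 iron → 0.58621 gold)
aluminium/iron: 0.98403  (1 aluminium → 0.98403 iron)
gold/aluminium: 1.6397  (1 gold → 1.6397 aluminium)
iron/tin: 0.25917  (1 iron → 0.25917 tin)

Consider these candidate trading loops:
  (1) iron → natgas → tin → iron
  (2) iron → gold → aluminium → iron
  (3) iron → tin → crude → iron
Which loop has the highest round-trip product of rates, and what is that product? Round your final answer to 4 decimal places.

(1) 0.21323 × 1.2881 × 3.9545 = 1.08615
(2) 0.58621 × 1.6397 × 0.98403 = 0.94586
(3) 0.25917 × 1.9461 × 2.0043 = 1.01091
Highest is cycle (1) at 1.0861 (>1, arbitrage).

1.0861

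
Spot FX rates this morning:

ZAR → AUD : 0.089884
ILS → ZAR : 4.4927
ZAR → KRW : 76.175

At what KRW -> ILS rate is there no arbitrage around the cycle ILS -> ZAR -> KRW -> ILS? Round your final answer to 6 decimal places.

Known legs of the cycle: 4.4927 × 76.175 = 342.2314225
For no arbitrage the full-cycle product must be 1, so the missing rate is 1 / 342.2314225 ≈ 0.00292200.

0.002922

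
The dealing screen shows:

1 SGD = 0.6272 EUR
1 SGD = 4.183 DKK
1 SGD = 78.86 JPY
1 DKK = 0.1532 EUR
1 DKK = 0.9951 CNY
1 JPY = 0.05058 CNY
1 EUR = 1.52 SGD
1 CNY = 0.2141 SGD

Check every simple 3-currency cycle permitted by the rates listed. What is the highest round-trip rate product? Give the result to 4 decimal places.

0.9741

EUR→SGD→DKK→EUR: 1.52 × 4.183 × 0.1532 = 0.97407
DKK→CNY→SGD→DKK: 0.9951 × 0.2141 × 4.183 = 0.89119
JPY→CNY→SGD→JPY: 0.05058 × 0.2141 × 78.86 = 0.85399
Maximum is EUR→SGD→DKK→EUR at 0.9741; no arbitrage — every cycle loses value.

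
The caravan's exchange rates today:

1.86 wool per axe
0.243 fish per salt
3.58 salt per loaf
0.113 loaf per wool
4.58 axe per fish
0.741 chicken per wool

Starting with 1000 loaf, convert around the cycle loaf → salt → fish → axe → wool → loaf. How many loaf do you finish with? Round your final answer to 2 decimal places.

837.43

1000 loaf × 3.58 = 3580 salt
3580 salt × 0.243 = 869.94 fish
869.94 fish × 4.58 = 3984.3252 axe
3984.3252 axe × 1.86 = 7410.844872 wool
7410.844872 wool × 0.113 = 837.425470536 loaf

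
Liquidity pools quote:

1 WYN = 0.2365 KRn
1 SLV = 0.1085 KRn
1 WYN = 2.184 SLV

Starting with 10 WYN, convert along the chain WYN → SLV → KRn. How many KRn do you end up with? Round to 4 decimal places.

10 WYN × 2.184 = 21.84 SLV
21.84 SLV × 0.1085 = 2.36964 KRn

2.3696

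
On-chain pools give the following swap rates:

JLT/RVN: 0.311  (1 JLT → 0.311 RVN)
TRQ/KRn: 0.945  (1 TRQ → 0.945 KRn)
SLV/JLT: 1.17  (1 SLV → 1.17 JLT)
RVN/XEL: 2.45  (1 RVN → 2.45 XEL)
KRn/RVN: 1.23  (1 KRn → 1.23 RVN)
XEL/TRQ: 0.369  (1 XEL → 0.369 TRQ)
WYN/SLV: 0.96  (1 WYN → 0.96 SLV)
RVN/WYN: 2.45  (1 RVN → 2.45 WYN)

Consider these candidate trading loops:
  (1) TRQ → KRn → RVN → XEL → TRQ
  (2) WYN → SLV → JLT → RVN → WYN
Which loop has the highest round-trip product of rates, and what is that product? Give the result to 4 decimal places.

(1) 0.945 × 1.23 × 2.45 × 0.369 = 1.05082
(2) 0.96 × 1.17 × 0.311 × 2.45 = 0.85582
Highest is cycle (1) at 1.0508 (>1, arbitrage).

1.0508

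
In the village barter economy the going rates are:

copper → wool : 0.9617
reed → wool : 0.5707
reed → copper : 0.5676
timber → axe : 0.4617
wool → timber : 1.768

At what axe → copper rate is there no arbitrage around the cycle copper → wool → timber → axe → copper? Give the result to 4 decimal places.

Known legs of the cycle: 0.9617 × 1.768 × 0.4617 = 0.78502186152
For no arbitrage the full-cycle product must be 1, so the missing rate is 1 / 0.78502186152 ≈ 1.273850.

1.2738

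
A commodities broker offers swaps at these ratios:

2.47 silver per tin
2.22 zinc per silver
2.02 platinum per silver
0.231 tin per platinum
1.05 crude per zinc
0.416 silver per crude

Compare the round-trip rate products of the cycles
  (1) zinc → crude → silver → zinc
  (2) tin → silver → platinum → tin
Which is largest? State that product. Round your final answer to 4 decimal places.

1.1526

(1) 1.05 × 0.416 × 2.22 = 0.96970
(2) 2.47 × 2.02 × 0.231 = 1.15255
Highest is cycle (2) at 1.1526 (>1, arbitrage).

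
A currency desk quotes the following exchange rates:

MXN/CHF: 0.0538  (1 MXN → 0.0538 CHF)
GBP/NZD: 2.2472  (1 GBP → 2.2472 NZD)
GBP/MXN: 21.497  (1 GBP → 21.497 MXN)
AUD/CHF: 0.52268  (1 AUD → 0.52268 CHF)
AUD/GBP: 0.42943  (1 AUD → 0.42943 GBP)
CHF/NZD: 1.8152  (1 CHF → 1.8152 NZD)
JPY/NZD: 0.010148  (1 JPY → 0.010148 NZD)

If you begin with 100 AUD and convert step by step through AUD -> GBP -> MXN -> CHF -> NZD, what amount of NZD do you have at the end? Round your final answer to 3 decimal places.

90.152

100 AUD × 0.42943 = 42.943 GBP
42.943 GBP × 21.497 = 923.145671 MXN
923.145671 MXN × 0.0538 = 49.6652370998 CHF
49.6652370998 CHF × 1.8152 = 90.15233838355696 NZD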